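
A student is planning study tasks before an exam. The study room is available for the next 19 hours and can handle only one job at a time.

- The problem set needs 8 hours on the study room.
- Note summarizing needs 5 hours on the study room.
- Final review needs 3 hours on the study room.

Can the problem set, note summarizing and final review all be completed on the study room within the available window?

Running back to back, the jobs need 8 + 5 + 3 = 16 hours on the study room.
Since 16 ≤ 19, they fit within the window.

Yes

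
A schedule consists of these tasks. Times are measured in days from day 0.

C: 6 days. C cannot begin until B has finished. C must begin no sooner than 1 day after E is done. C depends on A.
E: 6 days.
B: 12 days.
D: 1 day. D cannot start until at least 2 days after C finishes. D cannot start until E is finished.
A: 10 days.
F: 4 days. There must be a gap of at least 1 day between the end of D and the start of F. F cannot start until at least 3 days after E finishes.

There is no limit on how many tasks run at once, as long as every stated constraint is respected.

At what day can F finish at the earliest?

E has no prerequisites, so it starts at day 0 and finishes at day 6.
B can start immediately at day 0; it finishes at day 12.
A can start immediately at day 0; it finishes at day 10.
C has to wait for B (finishes day 12); E (finishes day 6, plus 1-day gap → day 7); A (finishes day 10). The latest of these is day 12, so C runs day 12 to 12 + 6 = day 18.
D has to wait for C (finishes day 18, plus 2-day gap → day 20); E (finishes day 6). The latest of these is day 20, so D runs day 20 to 20 + 1 = day 21.
F needs all of D (finishes day 21, plus 1-day gap → day 22); E (finishes day 6, plus 3-day gap → day 9). That puts its earliest start at day 22; it finishes at 22 + 4 = day 26.

26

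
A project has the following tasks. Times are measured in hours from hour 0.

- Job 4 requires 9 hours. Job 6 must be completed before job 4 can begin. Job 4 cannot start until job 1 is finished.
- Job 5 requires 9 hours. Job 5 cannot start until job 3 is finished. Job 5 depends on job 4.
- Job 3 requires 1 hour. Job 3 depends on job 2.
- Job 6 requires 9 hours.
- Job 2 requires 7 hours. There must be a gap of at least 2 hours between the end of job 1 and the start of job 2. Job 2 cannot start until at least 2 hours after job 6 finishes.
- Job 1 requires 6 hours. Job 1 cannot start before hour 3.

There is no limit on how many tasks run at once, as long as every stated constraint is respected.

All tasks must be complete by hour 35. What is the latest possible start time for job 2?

Job 5 has no dependents, so it just needs to finish by hour 35. Starting by 35 − 9 = hour 26 achieves that.
Job 3 has to be done before job 5 (must start by hour 26). That means finishing by hour 26, i.e. starting by 26 − 1 = hour 25.
Job 2 feeds into job 3 (must start by hour 25); so job 2 must finish by hour 25 and therefore start by hour 18.

18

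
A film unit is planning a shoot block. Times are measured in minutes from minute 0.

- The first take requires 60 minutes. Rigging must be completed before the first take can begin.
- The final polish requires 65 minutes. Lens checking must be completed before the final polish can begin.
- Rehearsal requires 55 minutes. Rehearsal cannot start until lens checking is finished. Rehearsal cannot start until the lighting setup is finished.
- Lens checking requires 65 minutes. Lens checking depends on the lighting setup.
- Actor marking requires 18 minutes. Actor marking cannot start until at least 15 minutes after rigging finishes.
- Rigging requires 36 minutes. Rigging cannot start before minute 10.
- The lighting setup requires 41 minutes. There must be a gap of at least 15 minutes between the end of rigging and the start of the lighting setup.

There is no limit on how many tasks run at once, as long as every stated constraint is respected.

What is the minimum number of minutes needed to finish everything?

232

Rigging waits on its own release at minute 10, so it starts at minute 10 and finishes at 10 + 36 = minute 46.
The first take waits on rigging (finishes minute 46), so it starts at minute 46 and finishes at 46 + 60 = minute 106.
Actor marking cannot begin until rigging (finishes minute 46, plus 15-minute gap → minute 61). It runs from minute 61 to 61 + 18 = minute 79.
After rigging (finishes minute 46, plus 15-minute gap → minute 61), the lighting setup can start at minute 61 and finishes at minute 102.
Lens checking cannot begin until the lighting setup (finishes minute 102). It runs from minute 102 to 102 + 65 = minute 167.
The final polish waits on lens checking (finishes minute 167), so it starts at minute 167 and finishes at 167 + 65 = minute 232.
Rehearsal has to wait for lens checking (finishes minute 167); the lighting setup (finishes minute 102). The latest of these is minute 167, so rehearsal runs minute 167 to 167 + 55 = minute 222.
All tasks are finished once the last one completes. Finish times: Rigging at 46, The lighting setup at 102, Lens checking at 167, Actor marking at 79, Rehearsal at 222, The final polish at 232, The first take at 106. The latest is minute 232.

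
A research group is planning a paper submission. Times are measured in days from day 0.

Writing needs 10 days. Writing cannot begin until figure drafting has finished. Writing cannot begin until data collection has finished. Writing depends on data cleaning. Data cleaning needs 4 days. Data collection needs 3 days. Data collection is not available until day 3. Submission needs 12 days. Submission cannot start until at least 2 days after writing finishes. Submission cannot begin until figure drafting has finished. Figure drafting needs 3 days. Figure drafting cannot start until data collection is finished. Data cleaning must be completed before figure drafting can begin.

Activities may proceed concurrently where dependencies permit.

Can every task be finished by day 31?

Data cleaning can start immediately at day 0; it finishes at day 4.
Data collection cannot begin until its own release at day 3. It runs from day 3 to 3 + 3 = day 6.
Figure drafting needs all of data collection (finishes day 6); data cleaning (finishes day 4). That puts its earliest start at day 6; it finishes at 6 + 3 = day 9.
For writing: figure drafting (finishes day 9); data collection (finishes day 6); data cleaning (finishes day 4). Taking the maximum gives a start of day 9, and it finishes at 9 + 10 = day 19.
Submission has to wait for writing (finishes day 19, plus 2-day gap → day 21); figure drafting (finishes day 9). The latest of these is day 21, so submission runs day 21 to 21 + 12 = day 33.
The earliest everything can be done is day 33, which is after the deadline of 31, so it is not possible.

No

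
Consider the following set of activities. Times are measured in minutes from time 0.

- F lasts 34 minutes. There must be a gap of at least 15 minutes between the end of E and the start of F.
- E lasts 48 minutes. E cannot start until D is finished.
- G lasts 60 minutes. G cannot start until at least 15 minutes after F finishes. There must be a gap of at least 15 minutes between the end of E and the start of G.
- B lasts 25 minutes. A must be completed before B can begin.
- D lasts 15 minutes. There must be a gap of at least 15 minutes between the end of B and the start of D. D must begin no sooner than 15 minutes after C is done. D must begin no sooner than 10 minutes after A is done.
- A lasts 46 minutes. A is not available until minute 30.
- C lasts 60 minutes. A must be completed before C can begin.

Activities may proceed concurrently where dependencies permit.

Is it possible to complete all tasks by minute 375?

After its own release at minute 30, A can start at minute 30 and finishes at minute 76.
C cannot begin until A (finishes minute 76). It runs from minute 76 to 76 + 60 = minute 136.
B waits on A (finishes minute 76), so it starts at minute 76 and finishes at 76 + 25 = minute 101.
D needs all of B (finishes minute 101, plus 15-minute gap → minute 116); C (finishes minute 136, plus 15-minute gap → minute 151); A (finishes minute 76, plus 10-minute gap → minute 86). That puts its earliest start at minute 151; it finishes at 151 + 15 = minute 166.
After D (finishes minute 166), E can start at minute 166 and finishes at minute 214.
F waits on E (finishes minute 214, plus 15-minute gap → minute 229), so it starts at minute 229 and finishes at 229 + 34 = minute 263.
G cannot start until F (finishes minute 263, plus 15-minute gap → minute 278); E (finishes minute 214, plus 15-minute gap → minute 229). The controlling bound is minute 278, so G finishes at 278 + 60 = minute 338.
Every task is finished by minute 338, which is no later than the deadline of 375, so the schedule is feasible.

Yes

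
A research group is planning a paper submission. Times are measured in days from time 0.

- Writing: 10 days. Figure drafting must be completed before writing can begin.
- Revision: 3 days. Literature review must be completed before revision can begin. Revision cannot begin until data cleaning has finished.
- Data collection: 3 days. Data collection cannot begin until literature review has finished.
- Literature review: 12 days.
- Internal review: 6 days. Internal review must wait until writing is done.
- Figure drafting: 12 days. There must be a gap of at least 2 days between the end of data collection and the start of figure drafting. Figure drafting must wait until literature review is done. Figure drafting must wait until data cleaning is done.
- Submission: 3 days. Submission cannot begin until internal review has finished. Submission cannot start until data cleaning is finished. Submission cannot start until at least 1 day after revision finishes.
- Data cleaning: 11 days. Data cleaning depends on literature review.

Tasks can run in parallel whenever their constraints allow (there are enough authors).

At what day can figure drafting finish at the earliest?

35

Literature review has no prerequisites, so it starts at day 0 and finishes at day 12.
Data cleaning waits on literature review (finishes day 12), so it starts at day 12 and finishes at 12 + 11 = day 23.
Data collection waits on literature review (finishes day 12), so it starts at day 12 and finishes at 12 + 3 = day 15.
For figure drafting: data collection (finishes day 15, plus 2-day gap → day 17); literature review (finishes day 12); data cleaning (finishes day 23). Taking the maximum gives a start of day 23, and it finishes at 23 + 12 = day 35.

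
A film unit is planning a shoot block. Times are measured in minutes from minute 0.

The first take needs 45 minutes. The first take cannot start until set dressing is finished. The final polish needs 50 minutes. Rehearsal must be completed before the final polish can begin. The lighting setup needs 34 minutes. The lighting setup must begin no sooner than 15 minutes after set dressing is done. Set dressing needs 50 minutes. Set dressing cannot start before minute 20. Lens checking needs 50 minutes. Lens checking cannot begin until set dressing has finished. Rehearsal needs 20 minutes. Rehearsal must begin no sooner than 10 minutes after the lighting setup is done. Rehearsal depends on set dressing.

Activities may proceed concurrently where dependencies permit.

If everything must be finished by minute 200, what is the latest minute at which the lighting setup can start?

Nothing follows the final polish; the deadline of minute 200 is its only limit. It must start by 200 − 50 = minute 150.
Rehearsal has to be done before the final polish (must start by minute 150). That means finishing by minute 150, i.e. starting by 150 − 20 = minute 130.
The lighting setup must finish before rehearsal (must start by minute 130, minus 10-minute gap → minute 120). With a 34-minute duration, the lighting setup must start by 120 − 34 = minute 86.

86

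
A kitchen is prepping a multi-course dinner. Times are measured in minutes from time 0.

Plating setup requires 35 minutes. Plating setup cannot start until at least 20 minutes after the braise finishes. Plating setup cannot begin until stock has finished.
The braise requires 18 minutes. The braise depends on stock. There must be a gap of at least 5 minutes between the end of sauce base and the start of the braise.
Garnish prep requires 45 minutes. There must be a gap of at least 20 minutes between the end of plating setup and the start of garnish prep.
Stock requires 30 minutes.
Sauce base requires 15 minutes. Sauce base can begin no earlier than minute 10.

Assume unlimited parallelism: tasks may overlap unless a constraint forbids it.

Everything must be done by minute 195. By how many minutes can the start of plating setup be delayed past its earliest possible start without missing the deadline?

27

After its own release at minute 10, sauce base can start at minute 10 and finishes at minute 25.
Nothing blocks stock, so it runs from minute 0 to minute 30.
The braise has to wait for stock (finishes minute 30); sauce base (finishes minute 25, plus 5-minute gap → minute 30). The latest of these is minute 30, so the braise runs minute 30 to 30 + 18 = minute 48.
Plating setup cannot start until the braise (finishes minute 48, plus 20-minute gap → minute 68); stock (finishes minute 30). The controlling bound is minute 68, so plating setup finishes at 68 + 35 = minute 103.

Working backward from the deadline:
To finish by minute 195, garnish prep (duration 45) must start no later than minute 150.
Plating setup must finish before garnish prep (must start by minute 150, minus 20-minute gap → minute 130). With a 35-minute duration, plating setup must start by 130 − 35 = minute 95.
So plating setup can start as early as minute 68 and as late as minute 95, giving 95 − 68 = 27 minutes of slack.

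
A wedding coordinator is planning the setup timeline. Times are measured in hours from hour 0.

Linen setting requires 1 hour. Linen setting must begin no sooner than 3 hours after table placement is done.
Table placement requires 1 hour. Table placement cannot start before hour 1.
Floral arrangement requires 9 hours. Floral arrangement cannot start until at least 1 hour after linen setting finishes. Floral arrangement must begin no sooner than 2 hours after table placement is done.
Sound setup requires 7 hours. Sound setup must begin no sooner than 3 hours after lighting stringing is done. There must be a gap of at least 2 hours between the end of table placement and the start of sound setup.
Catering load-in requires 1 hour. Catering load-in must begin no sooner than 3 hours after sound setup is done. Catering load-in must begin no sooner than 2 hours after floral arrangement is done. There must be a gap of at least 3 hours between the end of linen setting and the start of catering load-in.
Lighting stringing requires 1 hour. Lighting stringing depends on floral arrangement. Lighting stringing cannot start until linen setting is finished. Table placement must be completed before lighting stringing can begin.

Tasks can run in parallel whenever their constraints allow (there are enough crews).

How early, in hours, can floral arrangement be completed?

Table placement cannot begin until its own release at hour 1. It runs from hour 1 to 1 + 1 = hour 2.
Linen setting cannot begin until table placement (finishes hour 2, plus 3-hour gap → hour 5). It runs from hour 5 to 5 + 1 = hour 6.
For floral arrangement: linen setting (finishes hour 6, plus 1-hour gap → hour 7); table placement (finishes hour 2, plus 2-hour gap → hour 4). Taking the maximum gives a start of hour 7, and it finishes at 7 + 9 = hour 16.

16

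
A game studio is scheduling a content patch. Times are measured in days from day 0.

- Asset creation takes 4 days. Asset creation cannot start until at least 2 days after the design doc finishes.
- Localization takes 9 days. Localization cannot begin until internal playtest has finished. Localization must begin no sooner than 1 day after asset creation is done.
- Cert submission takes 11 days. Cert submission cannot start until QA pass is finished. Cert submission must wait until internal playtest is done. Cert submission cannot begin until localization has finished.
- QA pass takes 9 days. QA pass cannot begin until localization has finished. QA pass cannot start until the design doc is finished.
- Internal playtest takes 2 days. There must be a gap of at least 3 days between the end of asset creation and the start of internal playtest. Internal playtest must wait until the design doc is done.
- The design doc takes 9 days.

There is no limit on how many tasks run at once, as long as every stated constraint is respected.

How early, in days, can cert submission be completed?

49

The design doc can start immediately at day 0; it finishes at day 9.
Asset creation waits on the design doc (finishes day 9, plus 2-day gap → day 11), so it starts at day 11 and finishes at 11 + 4 = day 15.
Internal playtest needs all of asset creation (finishes day 15, plus 3-day gap → day 18); the design doc (finishes day 9). That puts its earliest start at day 18; it finishes at 18 + 2 = day 20.
Localization has to wait for internal playtest (finishes day 20); asset creation (finishes day 15, plus 1-day gap → day 16). The latest of these is day 20, so localization runs day 20 to 20 + 9 = day 29.
QA pass needs all of localization (finishes day 29); the design doc (finishes day 9). That puts its earliest start at day 29; it finishes at 29 + 9 = day 38.
Cert submission needs all of QA pass (finishes day 38); internal playtest (finishes day 20); localization (finishes day 29). That puts its earliest start at day 38; it finishes at 38 + 11 = day 49.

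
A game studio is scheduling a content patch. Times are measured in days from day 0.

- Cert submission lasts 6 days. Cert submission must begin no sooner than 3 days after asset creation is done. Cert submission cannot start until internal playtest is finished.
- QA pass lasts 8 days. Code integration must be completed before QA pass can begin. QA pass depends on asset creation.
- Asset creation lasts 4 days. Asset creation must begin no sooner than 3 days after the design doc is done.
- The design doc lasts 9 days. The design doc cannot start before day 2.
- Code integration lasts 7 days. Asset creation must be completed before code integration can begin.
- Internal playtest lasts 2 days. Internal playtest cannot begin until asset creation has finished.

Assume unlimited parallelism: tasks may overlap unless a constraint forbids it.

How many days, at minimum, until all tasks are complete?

The design doc cannot begin until its own release at day 2. It runs from day 2 to 2 + 9 = day 11.
After the design doc (finishes day 11, plus 3-day gap → day 14), asset creation can start at day 14 and finishes at day 18.
After asset creation (finishes day 18), internal playtest can start at day 18 and finishes at day 20.
Cert submission has to wait for asset creation (finishes day 18, plus 3-day gap → day 21); internal playtest (finishes day 20). The latest of these is day 21, so cert submission runs day 21 to 21 + 6 = day 27.
After asset creation (finishes day 18), code integration can start at day 18 and finishes at day 25.
QA pass cannot start until code integration (finishes day 25); asset creation (finishes day 18). The controlling bound is day 25, so QA pass finishes at 25 + 8 = day 33.
All tasks are finished once the last one completes. Finish times: The design doc at 11, Asset creation at 18, Code integration at 25, Internal playtest at 20, QA pass at 33, Cert submission at 27. The latest is day 33.

33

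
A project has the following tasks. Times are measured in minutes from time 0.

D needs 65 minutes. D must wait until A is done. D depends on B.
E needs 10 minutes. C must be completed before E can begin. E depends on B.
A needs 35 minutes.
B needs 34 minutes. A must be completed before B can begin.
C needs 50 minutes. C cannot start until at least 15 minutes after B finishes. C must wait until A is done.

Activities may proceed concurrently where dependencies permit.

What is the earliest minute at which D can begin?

69

A has no prerequisites, so it starts at minute 0 and finishes at minute 35.
B waits on A (finishes minute 35), so it starts at minute 35 and finishes at 35 + 34 = minute 69.
D waits on A (finishes minute 35); B (finishes minute 69). The latest of these is minute 69, which is the earliest D can start.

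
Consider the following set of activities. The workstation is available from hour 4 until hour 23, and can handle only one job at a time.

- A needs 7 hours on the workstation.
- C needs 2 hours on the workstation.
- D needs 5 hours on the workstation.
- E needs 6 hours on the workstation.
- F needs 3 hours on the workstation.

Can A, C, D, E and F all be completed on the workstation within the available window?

The workstation window is 23 − 4 = 19 hours.
Running back to back, the jobs need 7 + 2 + 5 + 6 + 3 = 23 hours on the workstation.
Since 23 > 19, they cannot all fit.

No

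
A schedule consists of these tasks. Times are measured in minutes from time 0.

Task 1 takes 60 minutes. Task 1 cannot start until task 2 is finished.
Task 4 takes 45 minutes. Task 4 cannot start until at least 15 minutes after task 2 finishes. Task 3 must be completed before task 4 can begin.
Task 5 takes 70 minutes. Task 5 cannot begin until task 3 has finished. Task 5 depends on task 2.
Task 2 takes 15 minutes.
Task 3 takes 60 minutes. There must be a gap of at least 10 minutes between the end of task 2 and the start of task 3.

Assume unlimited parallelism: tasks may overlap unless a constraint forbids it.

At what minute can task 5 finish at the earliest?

155

Task 2 has no prerequisites, so it starts at minute 0 and finishes at minute 15.
After task 2 (finishes minute 15, plus 10-minute gap → minute 25), task 3 can start at minute 25 and finishes at minute 85.
Task 5 needs all of task 3 (finishes minute 85); task 2 (finishes minute 15). That puts its earliest start at minute 85; it finishes at 85 + 70 = minute 155.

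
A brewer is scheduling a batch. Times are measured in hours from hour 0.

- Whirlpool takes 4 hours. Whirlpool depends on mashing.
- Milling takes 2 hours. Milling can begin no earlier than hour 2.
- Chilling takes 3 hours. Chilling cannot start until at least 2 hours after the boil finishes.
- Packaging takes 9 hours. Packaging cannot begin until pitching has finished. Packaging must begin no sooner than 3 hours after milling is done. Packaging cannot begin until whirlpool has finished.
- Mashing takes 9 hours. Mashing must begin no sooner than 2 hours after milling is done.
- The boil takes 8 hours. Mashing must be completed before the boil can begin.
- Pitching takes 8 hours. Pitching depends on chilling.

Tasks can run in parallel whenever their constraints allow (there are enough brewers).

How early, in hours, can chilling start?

25

Milling waits on its own release at hour 2, so it starts at hour 2 and finishes at 2 + 2 = hour 4.
Mashing waits on milling (finishes hour 4, plus 2-hour gap → hour 6), so it starts at hour 6 and finishes at 6 + 9 = hour 15.
After mashing (finishes hour 15), the boil can start at hour 15 and finishes at hour 23.
Chilling waits on the boil (finishes hour 23, plus 2-hour gap → hour 25), so the earliest it can start is hour 25.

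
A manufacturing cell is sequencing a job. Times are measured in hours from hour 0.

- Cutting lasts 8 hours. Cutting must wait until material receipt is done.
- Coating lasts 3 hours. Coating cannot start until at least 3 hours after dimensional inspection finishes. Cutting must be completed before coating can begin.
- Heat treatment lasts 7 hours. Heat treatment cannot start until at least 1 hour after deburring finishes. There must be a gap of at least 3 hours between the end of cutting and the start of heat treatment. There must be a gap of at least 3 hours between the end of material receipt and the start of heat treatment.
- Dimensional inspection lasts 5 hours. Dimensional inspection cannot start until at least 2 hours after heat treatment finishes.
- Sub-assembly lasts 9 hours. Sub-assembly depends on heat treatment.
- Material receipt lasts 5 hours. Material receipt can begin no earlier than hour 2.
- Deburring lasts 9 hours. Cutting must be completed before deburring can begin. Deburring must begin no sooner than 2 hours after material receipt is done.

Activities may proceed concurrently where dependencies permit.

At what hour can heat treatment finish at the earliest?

After its own release at hour 2, material receipt can start at hour 2 and finishes at hour 7.
After material receipt (finishes hour 7), cutting can start at hour 7 and finishes at hour 15.
Deburring has to wait for cutting (finishes hour 15); material receipt (finishes hour 7, plus 2-hour gap → hour 9). The latest of these is hour 15, so deburring runs hour 15 to 15 + 9 = hour 24.
For heat treatment: deburring (finishes hour 24, plus 1-hour gap → hour 25); cutting (finishes hour 15, plus 3-hour gap → hour 18); material receipt (finishes hour 7, plus 3-hour gap → hour 10). Taking the maximum gives a start of hour 25, and it finishes at 25 + 7 = hour 32.

32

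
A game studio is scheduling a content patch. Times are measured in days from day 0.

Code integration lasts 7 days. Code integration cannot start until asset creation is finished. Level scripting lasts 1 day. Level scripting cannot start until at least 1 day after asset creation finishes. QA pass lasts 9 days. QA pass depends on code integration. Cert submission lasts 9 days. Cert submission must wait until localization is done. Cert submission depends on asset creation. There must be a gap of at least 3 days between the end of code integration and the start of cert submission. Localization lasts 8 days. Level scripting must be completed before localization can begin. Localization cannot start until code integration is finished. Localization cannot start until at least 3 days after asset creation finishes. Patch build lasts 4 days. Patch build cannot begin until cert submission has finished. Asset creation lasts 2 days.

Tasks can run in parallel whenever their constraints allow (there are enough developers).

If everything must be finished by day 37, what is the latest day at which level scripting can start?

15

Patch build has no dependents, so it just needs to finish by day 37. Starting by 37 − 4 = day 33 achieves that.
Since patch build (must start by day 33) depends on it, cert submission must finish by day 33. Backing off its 9-day duration gives a latest start of day 24.
Localization has to be done before cert submission (must start by day 24). That means finishing by day 24, i.e. starting by 24 − 8 = day 16.
Since localization (must start by day 16) depends on it, level scripting must finish by day 16. Backing off its 1-day duration gives a latest start of day 15.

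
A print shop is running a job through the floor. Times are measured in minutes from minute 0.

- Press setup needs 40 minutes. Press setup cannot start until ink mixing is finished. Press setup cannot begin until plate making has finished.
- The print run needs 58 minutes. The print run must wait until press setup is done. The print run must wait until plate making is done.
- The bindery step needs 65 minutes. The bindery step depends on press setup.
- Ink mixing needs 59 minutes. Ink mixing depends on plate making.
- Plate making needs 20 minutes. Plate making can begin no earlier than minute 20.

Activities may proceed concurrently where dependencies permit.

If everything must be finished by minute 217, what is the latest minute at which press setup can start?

To finish by minute 217, the print run (duration 58) must start no later than minute 159.
To finish by minute 217, the bindery step (duration 65) must start no later than minute 152.
For press setup: the print run (must start by minute 159); the bindery step (must start by minute 152). The most restrictive is minute 152; with a 40-minute duration, press setup must start by minute 112.

112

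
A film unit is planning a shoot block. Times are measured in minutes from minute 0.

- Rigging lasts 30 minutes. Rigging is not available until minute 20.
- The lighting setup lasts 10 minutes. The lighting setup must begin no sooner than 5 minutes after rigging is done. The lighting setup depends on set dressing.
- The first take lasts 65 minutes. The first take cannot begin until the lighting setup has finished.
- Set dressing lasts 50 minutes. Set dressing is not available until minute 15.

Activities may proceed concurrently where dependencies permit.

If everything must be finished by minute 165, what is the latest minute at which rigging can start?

Nothing follows the first take; the deadline of minute 165 is its only limit. It must start by 165 − 65 = minute 100.
The lighting setup must finish before the first take (must start by minute 100). With a 10-minute duration, the lighting setup must start by 100 − 10 = minute 90.
Since the lighting setup (must start by minute 90, minus 5-minute gap → minute 85) depends on it, rigging must finish by minute 85. Backing off its 30-minute duration gives a latest start of minute 55.

55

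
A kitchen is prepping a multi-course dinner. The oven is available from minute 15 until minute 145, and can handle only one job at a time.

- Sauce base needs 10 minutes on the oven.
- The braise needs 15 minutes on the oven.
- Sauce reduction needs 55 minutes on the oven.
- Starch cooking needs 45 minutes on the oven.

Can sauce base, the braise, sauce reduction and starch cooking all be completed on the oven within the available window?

The oven window is 145 − 15 = 130 minutes.
Running back to back, the jobs need 10 + 15 + 55 + 45 = 125 minutes on the oven.
Since 125 ≤ 130, they fit within the window.

Yes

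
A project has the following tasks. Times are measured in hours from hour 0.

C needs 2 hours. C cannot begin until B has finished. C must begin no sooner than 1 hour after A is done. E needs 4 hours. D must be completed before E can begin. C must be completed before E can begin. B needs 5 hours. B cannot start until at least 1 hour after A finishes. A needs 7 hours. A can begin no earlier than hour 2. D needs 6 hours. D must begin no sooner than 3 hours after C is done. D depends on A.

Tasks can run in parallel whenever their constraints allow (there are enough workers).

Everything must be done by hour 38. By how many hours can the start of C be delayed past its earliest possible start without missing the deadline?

8

A cannot begin until its own release at hour 2. It runs from hour 2 to 2 + 7 = hour 9.
B cannot begin until A (finishes hour 9, plus 1-hour gap → hour 10). It runs from hour 10 to 10 + 5 = hour 15.
C has to wait for B (finishes hour 15); A (finishes hour 9, plus 1-hour gap → hour 10). The latest of these is hour 15, so C runs hour 15 to 15 + 2 = hour 17.

Working backward from the deadline:
To finish by hour 38, E (duration 4) must start no later than hour 34.
D must finish before E (must start by hour 34). With a 6-hour duration, D must start by 34 − 6 = hour 28.
For C: D (must start by hour 28, minus 3-hour gap → hour 25); E (must start by hour 34). The most restrictive is hour 25; with a 2-hour duration, C must start by hour 23.
So C can start as early as hour 15 and as late as hour 23, giving 23 − 15 = 8 hours of slack.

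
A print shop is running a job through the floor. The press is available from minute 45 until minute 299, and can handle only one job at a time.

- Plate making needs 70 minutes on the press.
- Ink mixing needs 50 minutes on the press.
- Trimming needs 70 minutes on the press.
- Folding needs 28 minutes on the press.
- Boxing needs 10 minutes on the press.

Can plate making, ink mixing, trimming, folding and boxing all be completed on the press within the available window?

Yes

The press window is 299 − 45 = 254 minutes.
Running back to back, the jobs need 70 + 50 + 70 + 28 + 10 = 228 minutes on the press.
Since 228 ≤ 254, they fit within the window.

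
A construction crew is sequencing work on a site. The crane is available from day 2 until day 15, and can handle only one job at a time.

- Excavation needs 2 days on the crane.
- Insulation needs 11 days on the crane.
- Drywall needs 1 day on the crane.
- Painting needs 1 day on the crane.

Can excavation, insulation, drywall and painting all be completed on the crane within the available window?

No

The crane window is 15 − 2 = 13 days.
Running back to back, the jobs need 2 + 11 + 1 + 1 = 15 days on the crane.
Since 15 > 13, they cannot all fit.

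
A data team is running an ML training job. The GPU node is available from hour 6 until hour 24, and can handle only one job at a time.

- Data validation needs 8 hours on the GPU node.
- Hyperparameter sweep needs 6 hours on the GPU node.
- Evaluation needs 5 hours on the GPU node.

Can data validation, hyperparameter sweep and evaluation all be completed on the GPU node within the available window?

The GPU node window is 24 − 6 = 18 hours.
Running back to back, the jobs need 8 + 6 + 5 = 19 hours on the GPU node.
Since 19 > 18, they cannot all fit.

No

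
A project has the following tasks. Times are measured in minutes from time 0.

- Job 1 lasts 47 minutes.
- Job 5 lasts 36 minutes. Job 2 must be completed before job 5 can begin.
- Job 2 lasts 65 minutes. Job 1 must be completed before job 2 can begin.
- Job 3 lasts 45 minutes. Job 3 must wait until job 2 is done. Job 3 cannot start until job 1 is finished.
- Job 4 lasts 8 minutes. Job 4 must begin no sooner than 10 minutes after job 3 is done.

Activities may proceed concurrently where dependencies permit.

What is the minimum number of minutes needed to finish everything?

Nothing blocks job 1, so it runs from minute 0 to minute 47.
Job 2 waits on job 1 (finishes minute 47), so it starts at minute 47 and finishes at 47 + 65 = minute 112.
Job 5 cannot begin until job 2 (finishes minute 112). It runs from minute 112 to 112 + 36 = minute 148.
Job 3 has to wait for job 2 (finishes minute 112); job 1 (finishes minute 47). The latest of these is minute 112, so job 3 runs minute 112 to 112 + 45 = minute 157.
Job 4 waits on job 3 (finishes minute 157, plus 10-minute gap → minute 167), so it starts at minute 167 and finishes at 167 + 8 = minute 175.
All tasks are finished once the last one completes. Finish times: Job 1 at 47, Job 2 at 112, Job 3 at 157, Job 4 at 175, Job 5 at 148. The latest is minute 175.

175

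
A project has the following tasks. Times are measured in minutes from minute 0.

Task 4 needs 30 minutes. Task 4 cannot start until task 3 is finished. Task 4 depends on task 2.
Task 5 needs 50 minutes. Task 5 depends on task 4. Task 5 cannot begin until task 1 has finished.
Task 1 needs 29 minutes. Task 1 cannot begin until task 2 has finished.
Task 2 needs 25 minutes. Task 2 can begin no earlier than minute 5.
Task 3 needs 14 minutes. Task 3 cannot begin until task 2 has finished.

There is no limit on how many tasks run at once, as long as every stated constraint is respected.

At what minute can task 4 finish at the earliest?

After its own release at minute 5, task 2 can start at minute 5 and finishes at minute 30.
Task 3 cannot begin until task 2 (finishes minute 30). It runs from minute 30 to 30 + 14 = minute 44.
Task 4 needs all of task 3 (finishes minute 44); task 2 (finishes minute 30). That puts its earliest start at minute 44; it finishes at 44 + 30 = minute 74.

74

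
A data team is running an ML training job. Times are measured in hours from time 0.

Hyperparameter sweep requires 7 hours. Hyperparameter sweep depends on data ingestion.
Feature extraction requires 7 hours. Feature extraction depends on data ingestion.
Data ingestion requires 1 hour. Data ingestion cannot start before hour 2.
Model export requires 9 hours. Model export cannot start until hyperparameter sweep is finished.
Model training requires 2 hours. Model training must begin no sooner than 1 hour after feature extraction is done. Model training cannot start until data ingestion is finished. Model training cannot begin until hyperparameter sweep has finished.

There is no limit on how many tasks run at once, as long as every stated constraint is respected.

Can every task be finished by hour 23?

After its own release at hour 2, data ingestion can start at hour 2 and finishes at hour 3.
Hyperparameter sweep waits on data ingestion (finishes hour 3), so it starts at hour 3 and finishes at 3 + 7 = hour 10.
After hyperparameter sweep (finishes hour 10), model export can start at hour 10 and finishes at hour 19.
Feature extraction cannot begin until data ingestion (finishes hour 3). It runs from hour 3 to 3 + 7 = hour 10.
For model training: feature extraction (finishes hour 10, plus 1-hour gap → hour 11); data ingestion (finishes hour 3); hyperparameter sweep (finishes hour 10). Taking the maximum gives a start of hour 11, and it finishes at 11 + 2 = hour 13.
Every task is finished by hour 19, which is no later than the deadline of 23, so the schedule is feasible.

Yes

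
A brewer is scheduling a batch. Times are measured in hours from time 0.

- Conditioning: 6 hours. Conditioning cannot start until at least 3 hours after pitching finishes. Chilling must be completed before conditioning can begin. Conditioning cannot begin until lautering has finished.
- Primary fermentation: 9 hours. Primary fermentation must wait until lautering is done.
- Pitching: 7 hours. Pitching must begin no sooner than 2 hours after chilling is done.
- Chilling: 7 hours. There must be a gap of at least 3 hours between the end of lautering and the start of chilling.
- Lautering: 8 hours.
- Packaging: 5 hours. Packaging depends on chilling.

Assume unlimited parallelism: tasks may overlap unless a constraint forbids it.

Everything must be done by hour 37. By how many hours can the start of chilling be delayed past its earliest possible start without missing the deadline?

1

Nothing blocks lautering, so it runs from hour 0 to hour 8.
After lautering (finishes hour 8, plus 3-hour gap → hour 11), chilling can start at hour 11 and finishes at hour 18.

Working backward from the deadline:
Conditioning must finish by hour 37; it takes 6 hours, so it must start by 37 − 6 = hour 31.
Pitching feeds into conditioning (must start by hour 31, minus 3-hour gap → hour 28); so pitching must finish by hour 28 and therefore start by hour 21.
To finish by hour 37, packaging (duration 5) must start no later than hour 32.
For chilling: pitching (must start by hour 21, minus 2-hour gap → hour 19); conditioning (must start by hour 31); packaging (must start by hour 32). The most restrictive is hour 19; with a 7-hour duration, chilling must start by hour 12.
So chilling can start as early as hour 11 and as late as hour 12, giving 12 − 11 = 1 hour of slack.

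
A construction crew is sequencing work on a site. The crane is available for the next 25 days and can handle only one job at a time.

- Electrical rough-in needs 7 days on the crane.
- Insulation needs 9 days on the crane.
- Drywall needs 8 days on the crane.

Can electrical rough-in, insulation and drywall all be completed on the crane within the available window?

Yes

Running back to back, the jobs need 7 + 9 + 8 = 24 days on the crane.
Since 24 ≤ 25, they fit within the window.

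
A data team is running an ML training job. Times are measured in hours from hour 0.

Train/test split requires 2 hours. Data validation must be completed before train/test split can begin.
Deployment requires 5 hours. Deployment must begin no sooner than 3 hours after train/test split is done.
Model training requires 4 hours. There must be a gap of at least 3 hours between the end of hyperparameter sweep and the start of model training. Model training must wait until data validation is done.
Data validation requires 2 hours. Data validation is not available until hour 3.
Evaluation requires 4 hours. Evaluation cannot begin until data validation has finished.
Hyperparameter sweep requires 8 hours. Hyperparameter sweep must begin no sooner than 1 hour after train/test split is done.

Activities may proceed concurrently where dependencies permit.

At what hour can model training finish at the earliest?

Data validation cannot begin until its own release at hour 3. It runs from hour 3 to 3 + 2 = hour 5.
After data validation (finishes hour 5), train/test split can start at hour 5 and finishes at hour 7.
Hyperparameter sweep waits on train/test split (finishes hour 7, plus 1-hour gap → hour 8), so it starts at hour 8 and finishes at 8 + 8 = hour 16.
Model training needs all of hyperparameter sweep (finishes hour 16, plus 3-hour gap → hour 19); data validation (finishes hour 5). That puts its earliest start at hour 19; it finishes at 19 + 4 = hour 23.

23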